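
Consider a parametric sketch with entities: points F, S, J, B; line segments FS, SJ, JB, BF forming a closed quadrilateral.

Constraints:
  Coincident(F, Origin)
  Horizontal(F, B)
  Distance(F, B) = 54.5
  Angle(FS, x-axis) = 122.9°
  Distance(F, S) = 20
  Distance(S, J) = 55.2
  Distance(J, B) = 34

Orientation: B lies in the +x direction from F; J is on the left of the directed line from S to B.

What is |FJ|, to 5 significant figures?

52.859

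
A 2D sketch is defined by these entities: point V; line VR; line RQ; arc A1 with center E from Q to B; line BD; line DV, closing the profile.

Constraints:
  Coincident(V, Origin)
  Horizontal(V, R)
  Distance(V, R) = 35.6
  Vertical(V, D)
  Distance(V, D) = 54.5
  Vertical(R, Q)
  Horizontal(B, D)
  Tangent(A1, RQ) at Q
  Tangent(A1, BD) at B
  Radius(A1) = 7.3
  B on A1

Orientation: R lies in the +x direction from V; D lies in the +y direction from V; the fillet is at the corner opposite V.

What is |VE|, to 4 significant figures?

55.03

VD is vertical with |VD| = 54.5 and D on the +y side, so D = (0.000, 54.50). The virtual corner opposite V is at (35.60, 54.50). Since A1 is tangent to RQ there, EQ ⟂ RQ and the tangent condition forces EB to be normal to BD, with radius 7.3, so the center E sits 7.3 in from both sides at E = (28.30, 47.20). Then |VE| = |E − V| = 55.03.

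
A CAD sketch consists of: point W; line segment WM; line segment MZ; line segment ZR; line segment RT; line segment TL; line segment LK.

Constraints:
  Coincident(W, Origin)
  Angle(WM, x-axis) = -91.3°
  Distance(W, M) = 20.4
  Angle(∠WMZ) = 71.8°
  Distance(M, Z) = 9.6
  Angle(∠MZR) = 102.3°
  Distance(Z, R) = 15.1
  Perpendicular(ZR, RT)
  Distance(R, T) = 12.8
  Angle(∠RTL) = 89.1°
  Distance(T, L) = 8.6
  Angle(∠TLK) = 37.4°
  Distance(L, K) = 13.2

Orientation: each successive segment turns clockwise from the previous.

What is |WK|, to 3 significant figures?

2.72

∠RTL = 89.1° gives TL at -98.1° from the x-axis; with |TL| = 8.6, L = (3.87, -12.3). ∠TLK = 37.4° gives LK at 119° from the x-axis; with |LK| = 13.2, K = (-2.59, -0.816). Then |WK| = |K − W| = 2.72.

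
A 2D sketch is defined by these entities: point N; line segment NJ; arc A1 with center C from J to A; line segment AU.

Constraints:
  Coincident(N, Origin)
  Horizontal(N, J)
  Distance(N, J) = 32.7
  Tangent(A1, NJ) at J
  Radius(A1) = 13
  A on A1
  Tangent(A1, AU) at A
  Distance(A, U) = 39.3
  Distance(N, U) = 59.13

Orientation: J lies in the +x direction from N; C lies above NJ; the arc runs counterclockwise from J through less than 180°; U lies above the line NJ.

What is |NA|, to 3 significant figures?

48.1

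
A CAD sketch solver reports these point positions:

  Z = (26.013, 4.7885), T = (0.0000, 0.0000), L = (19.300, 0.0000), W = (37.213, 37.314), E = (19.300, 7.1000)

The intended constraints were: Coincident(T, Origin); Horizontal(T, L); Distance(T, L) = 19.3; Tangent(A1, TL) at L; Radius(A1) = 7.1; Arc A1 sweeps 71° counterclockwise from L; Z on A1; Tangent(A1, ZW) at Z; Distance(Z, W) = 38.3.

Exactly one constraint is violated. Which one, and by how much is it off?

Distance(Z, W) = 38.3 — off by 3.90.

T = (0.00, 0.00) ✓; T.y = 0.00, L.y = 0.00 ✓; |TL| = 19.30 ✓; ∠(EL, LT) = 90.00° ✓; |EL| = 7.100 ✓; bearing(E→Z) − bearing(E→L) = 71.00° ✓; |EZ| = 7.100 ✓; ∠(EZ, ZW) = 90.00° ✓; |ZW| = 34.40 ✗.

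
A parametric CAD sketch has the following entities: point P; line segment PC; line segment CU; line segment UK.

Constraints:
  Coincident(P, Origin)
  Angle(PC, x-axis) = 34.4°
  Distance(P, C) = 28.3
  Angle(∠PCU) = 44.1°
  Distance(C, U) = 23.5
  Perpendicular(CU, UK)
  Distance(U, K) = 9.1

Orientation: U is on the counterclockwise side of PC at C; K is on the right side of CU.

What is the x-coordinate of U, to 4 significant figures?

0.1867

P is at the origin; PC runs at 34.4° with length 28.3, so C = 28.3·(cos 34.4°, sin 34.4°) = (23.35, 15.99). ∠PCU = 44.1°, so CU runs at 34.4° + (180° − 44.1°) = 170.3° from the x-axis; with |CU| = 23.5, U = C + 23.5·(cos 170.3°, sin 170.3°) = (0.1867, 19.95). So U.x = 0.1867.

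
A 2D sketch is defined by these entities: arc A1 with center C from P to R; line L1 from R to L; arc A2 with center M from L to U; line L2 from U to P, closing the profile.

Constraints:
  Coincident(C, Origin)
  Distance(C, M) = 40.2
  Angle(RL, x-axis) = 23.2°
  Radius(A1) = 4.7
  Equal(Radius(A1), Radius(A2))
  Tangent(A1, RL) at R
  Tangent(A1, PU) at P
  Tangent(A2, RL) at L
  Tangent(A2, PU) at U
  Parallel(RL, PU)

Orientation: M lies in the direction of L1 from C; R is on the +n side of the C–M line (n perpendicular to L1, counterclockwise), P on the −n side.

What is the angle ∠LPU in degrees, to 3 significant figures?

13.2°

The slot axis is L1's direction at 23.2°, so u = (cos 23.2°, sin 23.2°) = (0.919, 0.394) and n = (−sin 23.2°, cos 23.2°) = (-0.394, 0.919). C is at the origin and M lies 40.2 along u from C, so M = 40.2·u = (36.9, 15.8). Tangency of A1 to both parallel lines with radius 4.7 puts R and P at C ± 4.7·n: R = (-1.85, 4.32), P = (1.85, -4.32). Equal radii place L and U the same way about M: L = M + 4.7·n = (35.1, 20.2), U = M − 4.7·n = (38.8, 11.5). Then cos ∠LPU = PL·PU / (|PL||PU|), giving 13.2°.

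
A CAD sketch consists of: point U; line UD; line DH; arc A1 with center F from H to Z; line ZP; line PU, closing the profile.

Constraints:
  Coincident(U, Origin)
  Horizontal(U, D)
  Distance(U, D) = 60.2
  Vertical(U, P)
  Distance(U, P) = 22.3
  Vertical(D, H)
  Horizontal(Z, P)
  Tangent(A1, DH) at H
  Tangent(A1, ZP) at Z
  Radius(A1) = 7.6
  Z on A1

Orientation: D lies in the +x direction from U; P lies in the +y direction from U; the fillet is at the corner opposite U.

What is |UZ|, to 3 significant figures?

57.1

The virtual corner opposite U is at (60.2, 22.3). Since A1 is tangent to DH there, FH ⟂ DH and tangency of A1 to ZP means the radius FZ is perpendicular to ZP, with radius 7.6, so the center F sits 7.6 in from both sides at F = (52.6, 14.7). That places the tangent points at H = (60.2, 14.7) on DH and Z = (52.6, 22.3) on ZP. Then |UZ| = |Z − U| = 57.1.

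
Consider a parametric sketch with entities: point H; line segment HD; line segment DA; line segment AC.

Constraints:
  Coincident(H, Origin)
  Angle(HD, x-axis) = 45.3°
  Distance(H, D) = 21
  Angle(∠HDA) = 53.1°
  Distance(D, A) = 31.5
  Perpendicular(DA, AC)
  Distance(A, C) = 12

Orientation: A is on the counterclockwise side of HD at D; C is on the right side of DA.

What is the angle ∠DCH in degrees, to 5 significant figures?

35.877°

H is at the origin; HD runs at 45.3° with length 21.0, so D = 21.0·(cos 45.3°, sin 45.3°) = (14.771, 14.927). ∠HDA = 53.1°, so DA runs at 45.3° + (180° − 53.1°) = 172.20° from the x-axis; with |DA| = 31.5, A = D + 31.5·(cos 172.20°, sin 172.20°) = (-16.437, 19.202). DA ⟂ AC; with |AC| = 12.0 on the right of DA, C = A + 12.0·(0.13572, 0.99075) = (-14.809, 31.091). Then cos ∠DCH = CD·CH / (|CD||CH|), giving 35.877°.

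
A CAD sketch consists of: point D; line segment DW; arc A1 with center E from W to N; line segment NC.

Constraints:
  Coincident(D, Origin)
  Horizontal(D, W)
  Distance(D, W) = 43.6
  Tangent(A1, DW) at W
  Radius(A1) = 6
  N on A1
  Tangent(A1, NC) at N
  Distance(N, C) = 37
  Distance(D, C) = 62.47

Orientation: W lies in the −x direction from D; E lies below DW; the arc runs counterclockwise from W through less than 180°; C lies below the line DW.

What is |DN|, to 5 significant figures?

50.011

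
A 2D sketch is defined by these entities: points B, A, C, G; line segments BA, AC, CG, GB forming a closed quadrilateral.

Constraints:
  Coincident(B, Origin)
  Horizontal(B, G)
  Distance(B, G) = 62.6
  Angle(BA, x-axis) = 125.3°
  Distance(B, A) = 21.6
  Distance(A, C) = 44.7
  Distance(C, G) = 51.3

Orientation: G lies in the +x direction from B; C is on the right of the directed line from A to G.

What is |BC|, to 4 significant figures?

23.12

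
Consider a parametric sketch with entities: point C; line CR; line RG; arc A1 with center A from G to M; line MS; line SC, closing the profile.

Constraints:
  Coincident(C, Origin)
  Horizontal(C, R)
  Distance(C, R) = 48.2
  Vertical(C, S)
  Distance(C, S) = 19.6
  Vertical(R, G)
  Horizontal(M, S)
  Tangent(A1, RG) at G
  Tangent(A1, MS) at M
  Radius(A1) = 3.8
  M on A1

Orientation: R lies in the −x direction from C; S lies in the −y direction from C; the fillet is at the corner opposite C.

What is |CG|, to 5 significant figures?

50.724

C is at the origin; C and R share the same y with |CR| = 48.2 and R on the −x side, so R = (-48.200, 0.0000). CS is vertical with |CS| = 19.6 and S on the −y side, so S = (0.0000, -19.600). The virtual corner opposite C is at (-48.200, -19.600). Tangency of A1 to RG means the radius AG is perpendicular to RG and since A1 is tangent to MS there, AM ⟂ MS, with radius 3.8, so the center A sits 3.8 in from both sides at A = (-44.400, -15.800). That places the tangent points at G = (-48.200, -15.800) on RG and M = (-44.400, -19.600) on MS. Then |CG| = |G − C| = 50.724.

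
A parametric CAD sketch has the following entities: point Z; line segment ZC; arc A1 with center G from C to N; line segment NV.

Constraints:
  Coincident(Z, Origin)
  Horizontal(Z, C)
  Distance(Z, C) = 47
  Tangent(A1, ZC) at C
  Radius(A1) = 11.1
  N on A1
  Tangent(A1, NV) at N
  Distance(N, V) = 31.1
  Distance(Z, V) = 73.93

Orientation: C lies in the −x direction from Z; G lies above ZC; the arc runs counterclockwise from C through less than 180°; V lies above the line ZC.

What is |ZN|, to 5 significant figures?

43.714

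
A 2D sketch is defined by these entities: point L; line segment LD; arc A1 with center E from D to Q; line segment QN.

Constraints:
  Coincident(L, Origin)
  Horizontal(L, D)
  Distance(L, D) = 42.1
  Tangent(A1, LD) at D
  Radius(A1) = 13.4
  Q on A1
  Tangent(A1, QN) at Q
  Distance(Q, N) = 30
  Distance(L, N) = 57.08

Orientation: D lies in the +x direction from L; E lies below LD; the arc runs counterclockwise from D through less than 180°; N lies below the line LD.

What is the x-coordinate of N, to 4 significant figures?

34.61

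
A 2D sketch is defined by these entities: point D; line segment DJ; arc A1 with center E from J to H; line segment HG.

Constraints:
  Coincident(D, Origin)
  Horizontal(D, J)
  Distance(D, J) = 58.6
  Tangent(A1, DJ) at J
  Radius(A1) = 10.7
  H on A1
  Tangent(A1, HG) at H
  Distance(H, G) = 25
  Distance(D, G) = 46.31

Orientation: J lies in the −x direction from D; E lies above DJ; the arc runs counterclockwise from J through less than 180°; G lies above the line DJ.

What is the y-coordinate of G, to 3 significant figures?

27.5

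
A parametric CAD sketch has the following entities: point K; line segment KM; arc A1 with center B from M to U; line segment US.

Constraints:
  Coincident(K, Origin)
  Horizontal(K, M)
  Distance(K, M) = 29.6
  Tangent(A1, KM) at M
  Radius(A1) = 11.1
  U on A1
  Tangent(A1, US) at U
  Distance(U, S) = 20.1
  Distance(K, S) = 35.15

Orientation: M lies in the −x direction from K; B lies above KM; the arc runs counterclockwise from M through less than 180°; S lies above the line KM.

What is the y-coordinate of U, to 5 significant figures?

10.478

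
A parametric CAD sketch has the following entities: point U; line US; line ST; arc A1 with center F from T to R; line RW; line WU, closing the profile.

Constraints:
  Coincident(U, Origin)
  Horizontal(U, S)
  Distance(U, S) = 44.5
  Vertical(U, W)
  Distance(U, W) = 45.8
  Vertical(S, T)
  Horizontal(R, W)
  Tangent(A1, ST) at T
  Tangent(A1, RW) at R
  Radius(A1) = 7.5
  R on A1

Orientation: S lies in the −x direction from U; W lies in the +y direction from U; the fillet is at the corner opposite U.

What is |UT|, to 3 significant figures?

58.7

U is at the origin; US is horizontal with |US| = 44.5 and S on the −x side, so S = (-44.5, 0.00). U and W share the same x with |UW| = 45.8 and W on the +y side, so W = (0.00, 45.8). The virtual corner opposite U is at (-44.5, 45.8). Tangency of A1 to ST means the radius FT is perpendicular to ST and A1 meets RW tangentially, so FR is at right angles to RW, with radius 7.5, so the center F sits 7.5 in from both sides at F = (-37.0, 38.3). That places the tangent points at T = (-44.5, 38.3) on ST and R = (-37.0, 45.8) on RW. Then |UT| = |T − U| = 58.7.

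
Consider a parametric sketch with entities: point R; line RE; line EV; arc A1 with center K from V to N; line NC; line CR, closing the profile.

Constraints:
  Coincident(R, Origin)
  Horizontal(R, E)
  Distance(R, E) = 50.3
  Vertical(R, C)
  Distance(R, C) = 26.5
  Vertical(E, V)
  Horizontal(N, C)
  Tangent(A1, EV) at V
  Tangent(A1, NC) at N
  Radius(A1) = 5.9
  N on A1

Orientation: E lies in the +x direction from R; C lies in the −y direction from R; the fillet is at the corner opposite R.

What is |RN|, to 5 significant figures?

51.707

R is at the origin; RE is horizontal with |RE| = 50.3 and E on the +x side, so E = (50.300, 0.0000). RC is vertical with |RC| = 26.5 and C on the −y side, so C = (0.0000, -26.500). The virtual corner opposite R is at (50.300, -26.500). The tangent condition forces KV to be normal to EV and A1 meets NC tangentially, so KN is at right angles to NC, with radius 5.9, so the center K sits 5.9 in from both sides at K = (44.400, -20.600). That places the tangent points at V = (50.300, -20.600) on EV and N = (44.400, -26.500) on NC. Then |RN| = |N − R| = 51.707.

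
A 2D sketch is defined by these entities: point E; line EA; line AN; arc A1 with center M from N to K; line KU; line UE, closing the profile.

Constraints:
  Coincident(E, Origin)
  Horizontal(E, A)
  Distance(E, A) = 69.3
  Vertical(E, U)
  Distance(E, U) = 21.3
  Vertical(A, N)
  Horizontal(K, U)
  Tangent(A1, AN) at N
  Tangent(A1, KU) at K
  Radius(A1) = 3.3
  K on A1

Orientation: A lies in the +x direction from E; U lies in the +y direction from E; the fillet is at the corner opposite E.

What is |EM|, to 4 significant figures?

68.41

E is at the origin; E and A share the same y with |EA| = 69.3 and A on the +x side, so A = (69.30, 0.000). E and U share the same x with |EU| = 21.3 and U on the +y side, so U = (0.000, 21.30). The virtual corner opposite E is at (69.30, 21.30). A1 meets AN tangentially, so MN is at right angles to AN and tangency of A1 to KU means the radius MK is perpendicular to KU, with radius 3.3, so the center M sits 3.3 in from both sides at M = (66.00, 18.00). Then |EM| = |M − E| = 68.41.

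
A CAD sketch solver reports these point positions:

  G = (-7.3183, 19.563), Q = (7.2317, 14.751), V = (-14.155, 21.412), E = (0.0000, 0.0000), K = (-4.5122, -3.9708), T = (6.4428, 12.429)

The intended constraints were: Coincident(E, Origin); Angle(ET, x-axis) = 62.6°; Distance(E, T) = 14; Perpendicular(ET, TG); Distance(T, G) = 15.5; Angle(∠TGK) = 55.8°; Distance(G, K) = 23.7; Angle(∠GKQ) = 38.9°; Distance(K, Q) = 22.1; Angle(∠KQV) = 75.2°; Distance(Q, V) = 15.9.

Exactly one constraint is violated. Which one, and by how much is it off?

Distance(Q, V) = 15.9 — off by 6.50.

E = (0.00, 0.00) ✓; ET at 62.60° ✓; |ET| = 14.00 ✓; ∠(ET, TG) = 90.00° ✓; |TG| = 15.50 ✓; ∠TGK = 55.80° ✓; |GK| = 23.70 ✓; ∠GKQ = 38.90° ✓; |KQ| = 22.10 ✓; ∠KQV = 75.20° ✓; |QV| = 22.40 ✗.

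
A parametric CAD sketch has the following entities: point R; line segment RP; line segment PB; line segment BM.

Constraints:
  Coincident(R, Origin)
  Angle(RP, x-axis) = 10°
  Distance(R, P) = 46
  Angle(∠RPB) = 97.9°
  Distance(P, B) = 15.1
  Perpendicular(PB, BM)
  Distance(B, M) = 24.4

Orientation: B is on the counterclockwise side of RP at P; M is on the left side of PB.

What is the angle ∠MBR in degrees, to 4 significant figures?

25.18°

R is at the origin; RP runs at 10.0° with length 46.0, so P = 46.0·(cos 10.0°, sin 10.0°) = (45.30, 7.988). ∠RPB = 97.9°, so PB runs at 10.0° + (180° − 97.9°) = 92.10° from the x-axis; with |PB| = 15.1, B = P + 15.1·(cos 92.10°, sin 92.10°) = (44.75, 23.08). PB is perpendicular to BM; with |BM| = 24.4 on the left of PB, M = B + 24.4·(-0.9993, -0.03664) = (20.36, 22.18). Then cos ∠MBR = BM·BR / (|BM||BR|), giving 25.18°.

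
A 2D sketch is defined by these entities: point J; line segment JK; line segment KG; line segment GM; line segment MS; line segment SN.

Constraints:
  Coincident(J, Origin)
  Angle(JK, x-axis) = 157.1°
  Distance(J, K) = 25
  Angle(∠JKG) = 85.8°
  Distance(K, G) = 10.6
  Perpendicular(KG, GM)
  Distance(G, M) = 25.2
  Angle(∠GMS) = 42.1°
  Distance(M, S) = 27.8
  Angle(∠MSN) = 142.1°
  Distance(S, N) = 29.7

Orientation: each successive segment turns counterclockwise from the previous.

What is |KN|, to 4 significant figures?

27.05

∠GMS = 42.1° gives MS at 119.2° from the x-axis; with |MS| = 27.8, S = (-16.12, 15.88). ∠MSN = 142.1° gives SN at 157.1° from the x-axis; with |SN| = 29.7, N = (-43.48, 27.43). Then |KN| = |N − K| = 27.05.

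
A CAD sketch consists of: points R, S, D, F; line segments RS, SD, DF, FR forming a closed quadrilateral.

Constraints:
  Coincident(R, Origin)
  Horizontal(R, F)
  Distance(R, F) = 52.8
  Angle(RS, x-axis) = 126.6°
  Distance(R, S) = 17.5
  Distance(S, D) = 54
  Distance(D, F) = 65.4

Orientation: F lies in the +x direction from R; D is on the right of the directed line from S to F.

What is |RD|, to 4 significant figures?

38.89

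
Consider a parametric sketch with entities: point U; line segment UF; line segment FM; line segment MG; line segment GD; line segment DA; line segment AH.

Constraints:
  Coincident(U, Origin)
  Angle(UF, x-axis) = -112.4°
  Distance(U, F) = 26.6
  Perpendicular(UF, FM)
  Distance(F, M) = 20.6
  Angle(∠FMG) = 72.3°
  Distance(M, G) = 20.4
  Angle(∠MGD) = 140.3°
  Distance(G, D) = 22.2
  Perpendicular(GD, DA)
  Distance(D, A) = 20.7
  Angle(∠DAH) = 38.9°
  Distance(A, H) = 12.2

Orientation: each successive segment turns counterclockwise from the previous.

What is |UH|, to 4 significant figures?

9.596

The perpendicularity gives DA at right angles to GD, so DA runs at -145.0°; with |DA| = 20.7, A = (-19.11, -5.799). ∠DAH = 38.9° gives AH at -3.900° from the x-axis; with |AH| = 12.2, H = (-6.937, -6.629). Then |UH| = |H − U| = 9.596.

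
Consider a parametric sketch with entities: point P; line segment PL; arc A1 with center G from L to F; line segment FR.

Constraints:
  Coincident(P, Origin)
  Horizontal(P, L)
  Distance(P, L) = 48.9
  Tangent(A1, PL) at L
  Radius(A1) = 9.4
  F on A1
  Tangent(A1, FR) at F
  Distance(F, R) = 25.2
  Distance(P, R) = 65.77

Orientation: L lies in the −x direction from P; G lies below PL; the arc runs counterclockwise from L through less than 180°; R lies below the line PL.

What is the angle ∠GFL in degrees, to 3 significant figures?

41.7°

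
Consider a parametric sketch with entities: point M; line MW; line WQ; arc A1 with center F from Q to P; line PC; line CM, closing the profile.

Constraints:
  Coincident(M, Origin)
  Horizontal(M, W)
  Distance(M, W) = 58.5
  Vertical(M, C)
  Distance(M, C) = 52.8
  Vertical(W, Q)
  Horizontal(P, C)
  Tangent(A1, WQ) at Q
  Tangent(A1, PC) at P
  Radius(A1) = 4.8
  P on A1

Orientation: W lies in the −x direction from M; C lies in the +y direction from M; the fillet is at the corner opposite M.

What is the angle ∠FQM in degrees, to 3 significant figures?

39.4°

M is at the origin; MW is horizontal with |MW| = 58.5 and W on the −x side, so W = (-58.5, 0.00). M and C share the same x with |MC| = 52.8 and C on the +y side, so C = (0.00, 52.8). The virtual corner opposite M is at (-58.5, 52.8). Since A1 is tangent to WQ there, FQ ⟂ WQ and the tangent condition forces FP to be normal to PC, with radius 4.8, so the center F sits 4.8 in from both sides at F = (-53.7, 48.0). That places the tangent points at Q = (-58.5, 48.0) on WQ and P = (-53.7, 52.8) on PC. Then cos ∠FQM = QF·QM / (|QF||QM|), giving 39.4°.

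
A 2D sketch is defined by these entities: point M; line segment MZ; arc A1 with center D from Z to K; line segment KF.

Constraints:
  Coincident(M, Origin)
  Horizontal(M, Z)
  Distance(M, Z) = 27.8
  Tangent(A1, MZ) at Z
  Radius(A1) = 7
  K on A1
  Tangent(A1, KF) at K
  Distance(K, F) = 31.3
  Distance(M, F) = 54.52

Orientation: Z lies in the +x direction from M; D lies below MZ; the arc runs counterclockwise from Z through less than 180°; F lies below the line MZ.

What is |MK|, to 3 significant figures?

24.8

M is at the origin; MZ is horizontal with |MZ| = 27.8 and Z on the +x side, so Z = (27.8, 0.00). Since A1 is tangent to MZ there, DZ ⟂ MZ, so D = Z + (0, -7) = (27.8, -7.00). Since DK ⟂ KF (tangency), |DF| = √(7.0² + 31.3²) = 32.1 regardless of where K sits on A1. So F lies on both circle(M, 54.52) and circle(D, 32.1); the below-MZ intersection is F = (40.6, -36.4). K is the foot of the tangent from F: K = (22.1, -11.1).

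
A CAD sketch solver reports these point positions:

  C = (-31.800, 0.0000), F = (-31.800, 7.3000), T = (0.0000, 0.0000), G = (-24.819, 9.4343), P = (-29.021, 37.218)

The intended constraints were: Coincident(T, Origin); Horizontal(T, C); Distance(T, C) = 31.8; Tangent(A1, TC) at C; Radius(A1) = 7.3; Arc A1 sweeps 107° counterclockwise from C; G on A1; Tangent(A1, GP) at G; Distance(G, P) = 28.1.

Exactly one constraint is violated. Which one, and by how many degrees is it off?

Tangent(A1, GP) at G — off by 8.40°.

T = (0.00, 0.00) ✓; T.y = 0.00, C.y = 0.00 ✓; |TC| = 31.80 ✓; ∠(FC, CT) = 90.00° ✓; |FC| = 7.300 ✓; bearing(F→G) − bearing(F→C) = 107.0° ✓; |FG| = 7.300 ✓; ∠(FG, GP) = 98.40° ✗; |GP| = 28.10 ✓.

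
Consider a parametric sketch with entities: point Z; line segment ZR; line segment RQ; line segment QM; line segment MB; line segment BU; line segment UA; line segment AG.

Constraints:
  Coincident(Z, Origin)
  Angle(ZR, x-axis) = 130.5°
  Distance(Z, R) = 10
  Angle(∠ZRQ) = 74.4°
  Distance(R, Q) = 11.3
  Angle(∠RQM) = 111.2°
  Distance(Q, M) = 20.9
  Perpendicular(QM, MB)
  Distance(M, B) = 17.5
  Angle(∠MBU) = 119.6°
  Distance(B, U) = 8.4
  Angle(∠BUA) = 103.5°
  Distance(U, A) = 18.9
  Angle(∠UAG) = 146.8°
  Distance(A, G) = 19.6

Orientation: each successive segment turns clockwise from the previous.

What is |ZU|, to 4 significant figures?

12.75

QM ⟂ MB, so MB runs at -133.9°; with |MB| = 17.5, B = (6.680, -14.74). ∠MBU = 119.6° gives BU at 165.7° from the x-axis; with |BU| = 8.4, U = (-1.460, -12.67). Then |ZU| = |U − Z| = 12.75.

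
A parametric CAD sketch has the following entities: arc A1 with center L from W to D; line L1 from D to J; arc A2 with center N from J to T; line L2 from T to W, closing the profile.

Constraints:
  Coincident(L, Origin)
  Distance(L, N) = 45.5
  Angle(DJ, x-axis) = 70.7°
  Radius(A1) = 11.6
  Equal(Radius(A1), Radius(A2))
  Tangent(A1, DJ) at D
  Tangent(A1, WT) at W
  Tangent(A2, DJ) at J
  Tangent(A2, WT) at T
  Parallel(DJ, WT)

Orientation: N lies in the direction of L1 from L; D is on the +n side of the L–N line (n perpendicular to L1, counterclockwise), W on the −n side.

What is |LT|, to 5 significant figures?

46.955

The slot axis is L1's direction at 70.7°, so u = (cos 70.7°, sin 70.7°) = (0.33051, 0.94380) and n = (−sin 70.7°, cos 70.7°) = (-0.94380, 0.33051). L is at the origin and N lies 45.5 along u from L, so N = 45.5·u = (15.038, 42.943). Tangency of A1 to both parallel lines with radius 11.6 puts D and W at L ± 11.6·n: D = (-10.948, 3.8340), W = (10.948, -3.8340). Equal radii place J and T the same way about N: J = N + 11.6·n = (4.0903, 46.777), T = N − 11.6·n = (25.986, 39.109). Then |LT| = |T − L| = 46.955.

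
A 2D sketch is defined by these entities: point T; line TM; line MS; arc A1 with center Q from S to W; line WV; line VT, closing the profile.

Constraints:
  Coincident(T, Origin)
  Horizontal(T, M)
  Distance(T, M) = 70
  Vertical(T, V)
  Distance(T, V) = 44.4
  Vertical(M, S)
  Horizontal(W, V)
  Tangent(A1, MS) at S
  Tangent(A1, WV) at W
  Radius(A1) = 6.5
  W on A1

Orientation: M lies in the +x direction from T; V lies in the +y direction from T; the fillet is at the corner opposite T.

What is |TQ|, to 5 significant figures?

73.950

T is at the origin; TM is horizontal with |TM| = 70.0 and M on the +x side, so M = (70.000, 0.0000). TV is vertical with |TV| = 44.4 and V on the +y side, so V = (0.0000, 44.400). The virtual corner opposite T is at (70.000, 44.400). Tangency of A1 to MS means the radius QS is perpendicular to MS and since A1 is tangent to WV there, QW ⟂ WV, with radius 6.5, so the center Q sits 6.5 in from both sides at Q = (63.500, 37.900). Then |TQ| = |Q − T| = 73.950.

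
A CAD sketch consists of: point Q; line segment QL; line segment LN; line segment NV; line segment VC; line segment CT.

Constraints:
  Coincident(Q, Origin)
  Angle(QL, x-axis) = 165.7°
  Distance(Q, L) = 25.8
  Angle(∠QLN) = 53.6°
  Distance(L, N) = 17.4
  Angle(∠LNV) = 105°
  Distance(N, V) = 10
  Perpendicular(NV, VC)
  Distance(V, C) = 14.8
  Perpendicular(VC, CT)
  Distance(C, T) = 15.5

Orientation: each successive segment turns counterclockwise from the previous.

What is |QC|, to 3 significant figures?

12.1

Q is at the origin; QL runs at 165.7° with length 25.8, so L = (-25.0, 6.37). ∠QLN = 53.6° gives LN at -67.9° from the x-axis; with |LN| = 17.4, N = (-18.5, -9.75). ∠LNV = 105.0° gives NV at 7.10° from the x-axis; with |NV| = 10.0, V = (-8.53, -8.51). The perpendicularity gives VC at right angles to NV, so VC runs at 97.1°; with |VC| = 14.8, C = (-10.4, 6.17). Then |QC| = |C − Q| = 12.1.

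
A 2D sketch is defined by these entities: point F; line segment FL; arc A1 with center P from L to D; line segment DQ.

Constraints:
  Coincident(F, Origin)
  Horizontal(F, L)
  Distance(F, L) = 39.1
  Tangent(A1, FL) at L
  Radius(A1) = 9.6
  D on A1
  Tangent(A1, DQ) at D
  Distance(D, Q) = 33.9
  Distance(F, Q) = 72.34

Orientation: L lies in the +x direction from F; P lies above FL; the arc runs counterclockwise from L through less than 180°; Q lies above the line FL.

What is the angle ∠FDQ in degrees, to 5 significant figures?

123.34°

Checks: |FL| = 39.10 ✓; |PD| = 9.600 ✓; ∠(PD, DQ) = 90.00° ✓; |DQ| = 33.90 ✓; |FQ| = 72.34 ✓.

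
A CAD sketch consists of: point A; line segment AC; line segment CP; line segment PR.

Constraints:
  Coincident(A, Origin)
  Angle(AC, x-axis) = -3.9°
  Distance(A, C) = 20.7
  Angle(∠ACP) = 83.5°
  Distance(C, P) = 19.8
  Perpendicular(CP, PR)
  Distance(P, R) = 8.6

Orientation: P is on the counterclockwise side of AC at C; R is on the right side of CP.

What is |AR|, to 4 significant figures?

33.99

A is at the origin; AC runs at -3.9° with length 20.7, so C = 20.7·(cos -3.9°, sin -3.9°) = (20.65, -1.408). ∠ACP = 83.5°, so CP runs at -3.9° + (180° − 83.5°) = 92.60° from the x-axis; with |CP| = 19.8, P = C + 19.8·(cos 92.60°, sin 92.60°) = (19.75, 18.37). The perpendicularity gives PR at right angles to CP; with |PR| = 8.6 on the right of CP, R = P + 8.6·(0.9990, 0.04536) = (28.35, 18.76). Then |AR| = |R − A| = 33.99.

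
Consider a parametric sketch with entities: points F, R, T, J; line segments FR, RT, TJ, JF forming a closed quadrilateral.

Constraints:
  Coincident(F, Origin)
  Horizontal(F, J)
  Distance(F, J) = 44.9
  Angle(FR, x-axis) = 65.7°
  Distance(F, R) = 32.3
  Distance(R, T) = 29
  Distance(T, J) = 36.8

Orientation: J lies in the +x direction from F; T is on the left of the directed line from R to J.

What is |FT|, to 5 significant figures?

55.269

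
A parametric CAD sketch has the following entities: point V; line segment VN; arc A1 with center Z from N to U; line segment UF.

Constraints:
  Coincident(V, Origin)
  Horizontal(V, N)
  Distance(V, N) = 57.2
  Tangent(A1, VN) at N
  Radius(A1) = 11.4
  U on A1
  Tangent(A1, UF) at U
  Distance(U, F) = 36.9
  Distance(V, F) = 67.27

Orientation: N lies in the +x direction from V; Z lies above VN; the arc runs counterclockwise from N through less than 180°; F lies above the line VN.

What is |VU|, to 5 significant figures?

69.036

V is at the origin; V and N share the same y with |VN| = 57.2 and N on the +x side, so N = (57.200, 0.0000). The tangent condition forces ZN to be normal to VN, so Z = N + (0, 11.4) = (57.200, 11.400). Since ZU ⟂ UF (tangency), |ZF| = √(11.4² + 36.9²) = 38.621 regardless of where U sits on A1. So F lies on both circle(V, 67.27) and circle(Z, 38.621); the above-VN intersection is F = (46.582, 48.532). U is the foot of the tangent from F: U = (66.747, 17.630).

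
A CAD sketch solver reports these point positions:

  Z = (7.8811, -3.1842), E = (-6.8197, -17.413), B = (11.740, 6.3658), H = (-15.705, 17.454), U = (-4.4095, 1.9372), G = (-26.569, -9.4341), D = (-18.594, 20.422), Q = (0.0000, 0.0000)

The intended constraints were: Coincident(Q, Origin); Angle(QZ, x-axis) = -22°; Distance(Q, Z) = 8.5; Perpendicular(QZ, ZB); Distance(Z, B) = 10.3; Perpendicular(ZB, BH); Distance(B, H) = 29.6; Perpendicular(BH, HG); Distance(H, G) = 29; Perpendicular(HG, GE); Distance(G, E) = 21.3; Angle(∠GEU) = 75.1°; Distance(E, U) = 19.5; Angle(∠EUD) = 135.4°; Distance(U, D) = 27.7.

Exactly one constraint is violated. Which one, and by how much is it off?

Distance(U, D) = 27.7 — off by 4.40.

Q = (0.00, 0.00) ✓; QZ at -22.00° ✓; |QZ| = 8.500 ✓; ∠(QZ, ZB) = 90.00° ✓; |ZB| = 10.30 ✓; ∠(ZB, BH) = 90.00° ✓; |BH| = 29.60 ✓; ∠(BH, HG) = 90.00° ✓; |HG| = 29.00 ✓; ∠(HG, GE) = 90.00° ✓; |GE| = 21.30 ✓; ∠GEU = 75.10° ✓; |EU| = 19.50 ✓; ∠EUD = 135.4° ✓; |UD| = 23.30 ✗.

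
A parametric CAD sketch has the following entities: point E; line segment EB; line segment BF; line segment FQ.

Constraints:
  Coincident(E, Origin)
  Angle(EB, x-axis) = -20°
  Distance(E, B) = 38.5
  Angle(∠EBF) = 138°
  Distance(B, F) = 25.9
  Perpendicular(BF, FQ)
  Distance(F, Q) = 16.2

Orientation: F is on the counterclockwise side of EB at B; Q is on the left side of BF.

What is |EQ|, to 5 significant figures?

55.343

∠EBF = 138.0°, so BF runs at -20.0° + (180° − 138.0°) = 22.000° from the x-axis; with |BF| = 25.9, F = B + 25.9·(cos 22.000°, sin 22.000°) = (60.192, -3.4655). BF ⟂ FQ; with |FQ| = 16.2 on the left of BF, Q = F + 16.2·(-0.37461, 0.92718) = (54.124, 11.555). Then |EQ| = |Q − E| = 55.343.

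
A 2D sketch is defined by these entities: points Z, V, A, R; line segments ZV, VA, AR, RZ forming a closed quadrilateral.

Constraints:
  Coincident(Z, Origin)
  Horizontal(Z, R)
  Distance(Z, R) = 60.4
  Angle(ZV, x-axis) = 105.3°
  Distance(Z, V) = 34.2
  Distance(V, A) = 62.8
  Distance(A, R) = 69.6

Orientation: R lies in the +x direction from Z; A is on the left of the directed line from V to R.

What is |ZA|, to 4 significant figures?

80.27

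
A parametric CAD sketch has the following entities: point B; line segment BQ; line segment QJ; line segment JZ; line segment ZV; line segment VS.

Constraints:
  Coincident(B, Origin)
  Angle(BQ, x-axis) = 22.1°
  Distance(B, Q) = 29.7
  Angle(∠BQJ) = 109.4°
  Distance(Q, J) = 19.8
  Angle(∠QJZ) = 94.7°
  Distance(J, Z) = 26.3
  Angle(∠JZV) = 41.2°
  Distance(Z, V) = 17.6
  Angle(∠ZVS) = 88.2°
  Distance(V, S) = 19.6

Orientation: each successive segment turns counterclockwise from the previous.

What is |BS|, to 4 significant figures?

43.28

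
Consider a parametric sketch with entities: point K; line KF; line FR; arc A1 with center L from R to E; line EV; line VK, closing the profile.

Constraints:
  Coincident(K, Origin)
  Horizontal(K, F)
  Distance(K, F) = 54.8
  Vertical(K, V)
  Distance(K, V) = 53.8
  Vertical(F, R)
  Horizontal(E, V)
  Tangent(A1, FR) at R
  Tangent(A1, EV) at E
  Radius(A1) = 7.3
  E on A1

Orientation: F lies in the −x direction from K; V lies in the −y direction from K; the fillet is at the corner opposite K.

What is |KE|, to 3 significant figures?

71.8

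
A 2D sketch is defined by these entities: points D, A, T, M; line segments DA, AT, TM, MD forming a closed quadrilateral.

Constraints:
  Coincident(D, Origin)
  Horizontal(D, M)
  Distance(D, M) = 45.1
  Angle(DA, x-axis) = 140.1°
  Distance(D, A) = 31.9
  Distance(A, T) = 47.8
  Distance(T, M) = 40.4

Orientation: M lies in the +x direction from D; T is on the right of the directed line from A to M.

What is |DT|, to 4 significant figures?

16.80

Checks: |AT| = 47.80 ✓; |TM| = 40.40 ✓.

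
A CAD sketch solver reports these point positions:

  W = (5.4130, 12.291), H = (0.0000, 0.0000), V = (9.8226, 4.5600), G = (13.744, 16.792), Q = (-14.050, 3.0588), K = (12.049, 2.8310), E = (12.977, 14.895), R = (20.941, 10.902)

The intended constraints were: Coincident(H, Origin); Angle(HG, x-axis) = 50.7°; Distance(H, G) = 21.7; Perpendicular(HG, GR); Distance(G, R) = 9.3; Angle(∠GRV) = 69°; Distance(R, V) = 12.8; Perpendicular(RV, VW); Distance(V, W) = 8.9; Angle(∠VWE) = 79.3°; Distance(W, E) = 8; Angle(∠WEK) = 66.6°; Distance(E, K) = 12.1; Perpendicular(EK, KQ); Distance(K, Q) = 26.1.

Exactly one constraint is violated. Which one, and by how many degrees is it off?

Perpendicular(EK, KQ) — off by 3.90°.

H = (0.00, 0.00) ✓; HG at 50.70° ✓; |HG| = 21.70 ✓; ∠(HG, GR) = 90.00° ✓; |GR| = 9.300 ✓; ∠GRV = 69.00° ✓; |RV| = 12.80 ✓; ∠(RV, VW) = 90.00° ✓; |VW| = 8.900 ✓; ∠VWE = 79.30° ✓; |WE| = 8.000 ✓; ∠WEK = 66.60° ✓; |EK| = 12.10 ✓; ∠(EK, KQ) = 86.10° ✗; |KQ| = 26.10 ✓.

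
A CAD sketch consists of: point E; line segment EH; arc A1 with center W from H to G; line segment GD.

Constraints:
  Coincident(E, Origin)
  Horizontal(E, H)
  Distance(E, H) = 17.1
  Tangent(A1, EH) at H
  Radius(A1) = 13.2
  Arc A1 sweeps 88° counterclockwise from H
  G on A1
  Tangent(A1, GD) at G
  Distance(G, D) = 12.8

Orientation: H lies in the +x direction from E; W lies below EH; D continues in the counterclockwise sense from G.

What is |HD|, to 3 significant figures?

28.9

E is at the origin; E and H share the same y with |EH| = 17.1 and H on the +x side, so H = (17.1, 0.00). The tangent condition forces WH to be normal to EH, so W = H + (0, -13.2) = (17.1, -13.2). On A1, H sits at bearing 90° from W; an 88° counterclockwise sweep puts G at bearing 178°, so G = W + 13.2·(cos 178°, sin 178°) = (3.91, -12.7). Since A1 is tangent to GD there, WG ⟂ GD, so GD runs along (−sin 178°, cos 178°); with |GD| = 12.8, D = (3.46, -25.5). Then |HD| = |D − H| = 28.9.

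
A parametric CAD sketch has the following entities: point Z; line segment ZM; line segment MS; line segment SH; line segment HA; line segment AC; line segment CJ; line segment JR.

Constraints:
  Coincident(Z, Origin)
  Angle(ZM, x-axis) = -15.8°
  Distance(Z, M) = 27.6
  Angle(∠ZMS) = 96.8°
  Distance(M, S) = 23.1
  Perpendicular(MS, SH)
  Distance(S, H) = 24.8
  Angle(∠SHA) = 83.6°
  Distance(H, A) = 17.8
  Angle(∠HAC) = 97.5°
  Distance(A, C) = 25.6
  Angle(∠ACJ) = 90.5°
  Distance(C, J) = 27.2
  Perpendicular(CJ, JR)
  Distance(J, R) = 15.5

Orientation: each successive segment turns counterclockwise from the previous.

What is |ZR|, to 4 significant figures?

39.00

Z is at the origin; ZM runs at -15.8° with length 27.6, so M = (26.56, -7.515). ∠ZMS = 96.8° gives MS at 67.40° from the x-axis; with |MS| = 23.1, S = (35.43, 13.81). MS ⟂ SH, so SH runs at 157.4°; with |SH| = 24.8, H = (12.54, 23.34). ∠SHA = 83.6° gives HA at -106.2° from the x-axis; with |HA| = 17.8, A = (7.573, 6.249). ∠HAC = 97.5° gives AC at -23.70° from the x-axis; with |AC| = 25.6, C = (31.01, -4.041). ∠ACJ = 90.5° gives CJ at 65.80° from the x-axis; with |CJ| = 27.2, J = (42.16, 20.77). The perpendicularity gives JR at right angles to CJ, so JR runs at 155.8°; with |JR| = 15.5, R = (28.03, 27.12). Then |ZR| = |R − Z| = 39.00.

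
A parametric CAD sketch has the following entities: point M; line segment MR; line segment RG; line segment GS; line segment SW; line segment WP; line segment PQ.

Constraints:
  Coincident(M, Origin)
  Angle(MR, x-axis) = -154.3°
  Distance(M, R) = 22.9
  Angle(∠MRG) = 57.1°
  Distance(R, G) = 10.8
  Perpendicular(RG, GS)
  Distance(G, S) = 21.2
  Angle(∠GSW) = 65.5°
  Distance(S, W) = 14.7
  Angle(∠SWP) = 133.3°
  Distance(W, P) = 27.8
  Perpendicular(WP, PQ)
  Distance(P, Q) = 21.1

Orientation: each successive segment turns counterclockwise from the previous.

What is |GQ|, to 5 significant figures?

18.167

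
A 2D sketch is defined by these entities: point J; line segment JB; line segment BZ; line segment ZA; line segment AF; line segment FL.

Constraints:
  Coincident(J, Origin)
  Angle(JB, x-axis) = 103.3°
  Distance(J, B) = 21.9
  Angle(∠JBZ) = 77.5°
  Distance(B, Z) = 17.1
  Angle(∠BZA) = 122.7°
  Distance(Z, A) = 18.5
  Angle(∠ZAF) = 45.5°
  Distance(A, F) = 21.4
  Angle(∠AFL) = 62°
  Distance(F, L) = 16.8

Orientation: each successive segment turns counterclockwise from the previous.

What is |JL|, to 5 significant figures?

26.102

J is at the origin; JB runs at 103.3° with length 21.9, so B = (-5.0381, 21.313). ∠JBZ = 77.5° gives BZ at -154.20° from the x-axis; with |BZ| = 17.1, Z = (-20.434, 13.870). ∠BZA = 122.7° gives ZA at -96.900° from the x-axis; with |ZA| = 18.5, A = (-22.656, -4.4958). ∠ZAF = 45.5° gives AF at 37.600° from the x-axis; with |AF| = 21.4, F = (-5.7011, 8.5613). ∠AFL = 62.0° gives FL at 155.60° from the x-axis; with |FL| = 16.8, L = (-21.001, 15.501). Then |JL| = |L − J| = 26.102.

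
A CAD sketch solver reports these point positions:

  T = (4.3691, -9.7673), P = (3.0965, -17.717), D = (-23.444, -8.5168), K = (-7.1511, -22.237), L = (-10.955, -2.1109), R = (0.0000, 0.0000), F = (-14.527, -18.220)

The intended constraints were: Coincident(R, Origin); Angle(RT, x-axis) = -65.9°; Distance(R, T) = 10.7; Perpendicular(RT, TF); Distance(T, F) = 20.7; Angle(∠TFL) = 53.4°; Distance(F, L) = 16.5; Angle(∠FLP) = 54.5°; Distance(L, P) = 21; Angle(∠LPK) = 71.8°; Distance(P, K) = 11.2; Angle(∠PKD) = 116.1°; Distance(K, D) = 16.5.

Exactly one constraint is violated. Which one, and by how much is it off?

Distance(K, D) = 16.5 — off by 4.80.

R = (0.00, 0.00) ✓; RT at -65.90° ✓; |RT| = 10.70 ✓; ∠(RT, TF) = 90.00° ✓; |TF| = 20.70 ✓; ∠TFL = 53.40° ✓; |FL| = 16.50 ✓; ∠FLP = 54.50° ✓; |LP| = 21.00 ✓; ∠LPK = 71.80° ✓; |PK| = 11.20 ✓; ∠PKD = 116.1° ✓; |KD| = 21.30 ✗.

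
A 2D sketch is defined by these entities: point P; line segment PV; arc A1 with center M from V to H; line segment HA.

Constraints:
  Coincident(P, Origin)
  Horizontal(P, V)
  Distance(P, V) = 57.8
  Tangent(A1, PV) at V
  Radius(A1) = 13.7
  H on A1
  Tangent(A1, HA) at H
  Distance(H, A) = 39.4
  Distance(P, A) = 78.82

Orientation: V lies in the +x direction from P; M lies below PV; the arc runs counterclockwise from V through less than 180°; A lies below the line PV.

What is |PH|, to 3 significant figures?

48.1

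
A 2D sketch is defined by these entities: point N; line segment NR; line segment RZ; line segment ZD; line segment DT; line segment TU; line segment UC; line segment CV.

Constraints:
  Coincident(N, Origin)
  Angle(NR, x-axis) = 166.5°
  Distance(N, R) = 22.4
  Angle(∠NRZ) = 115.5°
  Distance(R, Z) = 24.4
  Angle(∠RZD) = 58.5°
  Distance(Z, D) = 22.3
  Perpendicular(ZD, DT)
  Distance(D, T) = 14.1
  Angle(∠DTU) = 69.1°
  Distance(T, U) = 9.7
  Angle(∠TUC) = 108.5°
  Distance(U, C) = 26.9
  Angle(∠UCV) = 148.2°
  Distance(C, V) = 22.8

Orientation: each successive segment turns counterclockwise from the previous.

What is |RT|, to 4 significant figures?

11.67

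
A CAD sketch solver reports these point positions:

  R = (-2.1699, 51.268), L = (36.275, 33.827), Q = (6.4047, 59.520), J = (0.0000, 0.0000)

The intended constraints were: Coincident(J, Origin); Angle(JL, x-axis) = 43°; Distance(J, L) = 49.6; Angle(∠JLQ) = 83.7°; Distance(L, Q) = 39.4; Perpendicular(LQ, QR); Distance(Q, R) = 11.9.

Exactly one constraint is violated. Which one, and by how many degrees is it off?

Perpendicular(LQ, QR) — off by 5.40°.

J = (0.00, 0.00) ✓; JL at 43.00° ✓; |JL| = 49.60 ✓; ∠JLQ = 83.70° ✓; |LQ| = 39.40 ✓; ∠(LQ, QR) = 84.60° ✗; |QR| = 11.90 ✓.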